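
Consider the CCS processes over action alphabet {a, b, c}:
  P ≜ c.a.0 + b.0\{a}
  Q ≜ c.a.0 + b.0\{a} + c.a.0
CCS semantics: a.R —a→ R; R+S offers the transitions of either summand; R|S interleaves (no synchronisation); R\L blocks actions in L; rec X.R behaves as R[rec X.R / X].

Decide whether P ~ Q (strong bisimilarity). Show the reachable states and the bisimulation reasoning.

P's transition system — 4 states:
  u0 = c.a.0 + b.0\{a} | -b-> u1, -c-> u2
  u1 = 0\{a} | stopped
  u2 = a.0 | -a-> u3
  u3 = 0 | stopped
Q's transition system — 4 states:
  v0 = c.a.0 + b.0\{a} + c.a.0 | -b-> v1, -c-> v2
  v1 = 0\{a} | stopped
  v2 = a.0 | -a-> v3
  v3 = 0 | stopped
Bisimilarity quotient blocks:
  B0 = {u0, v0}
  B1 = {u1, u3, v1, v3}
  B2 = {u2, v2}
u0 ∈ B0, v0 ∈ B0 → same block

bisimilar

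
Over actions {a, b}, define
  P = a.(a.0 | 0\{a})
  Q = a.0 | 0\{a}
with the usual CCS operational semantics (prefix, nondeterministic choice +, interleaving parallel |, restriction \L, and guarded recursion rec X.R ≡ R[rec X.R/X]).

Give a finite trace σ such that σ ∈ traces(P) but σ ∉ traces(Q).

P's transition system — 3 states:
  p0 = a.(a.0 | 0\{a}) → =a=> p1
  p1 = a.0 | 0\{a} → =a=> p2
  p2 = 0 | 0\{a} → (no moves)
Q's transition system — 2 states:
  q0 = a.0 | 0\{a} → =a=> q1
  q1 = 0 | 0\{a} → (no moves)
Executing aa from P (initial set {p0}):
  after a @ step 1: {p1}
  after a @ step 2: {p2}
  — P admits the full trace.
Executing aa from Q (initial set {q0}):
  after a @ step 1: {q1}
  after a @ step 2: ∅ (Q stuck)

aa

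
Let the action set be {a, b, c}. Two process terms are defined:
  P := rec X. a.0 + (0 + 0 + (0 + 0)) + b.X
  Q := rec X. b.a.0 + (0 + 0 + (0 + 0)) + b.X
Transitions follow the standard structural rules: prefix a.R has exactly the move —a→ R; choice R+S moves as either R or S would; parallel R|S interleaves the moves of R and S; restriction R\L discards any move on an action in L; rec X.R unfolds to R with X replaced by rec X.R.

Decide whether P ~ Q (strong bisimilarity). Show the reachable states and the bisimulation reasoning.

P's transition system — 2 states:
  s0 = rec X. a.0 + (0 + 0 + (0 + 0)) + b.X | ··a··> s1, ··b··> s0
  s1 = 0 | stopped
Q's transition system — 3 states:
  t0 = rec X. b.a.0 + (0 + 0 + (0 + 0)) + b.X | ··b··> t0, ··b··> t1
  t1 = a.0 | ··a··> t2
  t2 = 0 | stopped
Coarsest stable partition (strong bisimilarity classes):
  B0 = {s0}
  B1 = {s1, t2}
  B2 = {t0}
  B3 = {t1}
s0 ∈ B0, t0 ∈ B2 → different blocks

NO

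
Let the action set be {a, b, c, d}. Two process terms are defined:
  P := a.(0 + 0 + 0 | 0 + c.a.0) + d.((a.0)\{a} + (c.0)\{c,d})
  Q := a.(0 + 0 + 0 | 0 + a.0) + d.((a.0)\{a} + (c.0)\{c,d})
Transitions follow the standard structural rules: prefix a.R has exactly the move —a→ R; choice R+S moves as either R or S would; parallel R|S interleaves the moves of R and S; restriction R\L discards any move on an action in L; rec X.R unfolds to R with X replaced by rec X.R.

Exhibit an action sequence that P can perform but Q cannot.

Reachable graph of P (5 states):
  s0 = a.(0 + 0 + 0 | 0 + c.a.0) + d.((a.0)\{a} + (c.0)\{c,d}) ⊢ —a→ s1, —d→ s2
  s1 = 0 + 0 + 0 | 0 + c.a.0 ⊢ —c→ s3
  s2 = (a.0)\{a} + (c.0)\{c,d} ⊢ stopped
  s3 = a.0 ⊢ —a→ s4
  s4 = 0 ⊢ stopped
Reachable graph of Q (4 states):
  t0 = a.(0 + 0 + 0 | 0 + a.0) + d.((a.0)\{a} + (c.0)\{c,d}) ⊢ —a→ t1, —d→ t2
  t1 = 0 + 0 + 0 | 0 + a.0 ⊢ —a→ t3
  t2 = (a.0)\{a} + (c.0)\{c,d} ⊢ stopped
  t3 = 0 ⊢ stopped
Trace ⟨ac⟩ through P, begin at {s0}:
  after a @ step 1: {s1}
  after c @ step 2: {s3}
  ✓ P
Trace ⟨ac⟩ through Q, begin at {t0}:
  after a @ step 1: {t1}
  after c @ step 2: no successor for Q

ac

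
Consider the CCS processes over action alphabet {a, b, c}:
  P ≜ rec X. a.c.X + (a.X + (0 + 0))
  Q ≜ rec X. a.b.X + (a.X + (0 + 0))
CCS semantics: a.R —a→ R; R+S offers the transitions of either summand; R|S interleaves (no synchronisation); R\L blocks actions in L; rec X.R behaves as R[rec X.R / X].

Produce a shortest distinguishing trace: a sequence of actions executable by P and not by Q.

LTS(P): 2 reachable states
  s0 = rec X. a.c.X + (a.X + (0 + 0)) | =a=> s0, =a=> s1
  s1 = c.(rec X. a.c.X + (a.X + (0 + 0))) | =c=> s0
LTS(Q): 2 reachable states
  t0 = rec X. a.b.X + (a.X + (0 + 0)) | =a=> t0, =a=> t1
  t1 = b.(rec X. a.b.X + (a.X + (0 + 0))) | =b=> t0
Run σ = ⟨ac⟩ on P: start {s0}
  step 1 (a): {s0, s1}
  step 2 (c): {s0}
  P completes σ.
Run σ = ⟨ac⟩ on Q: start {t0}
  step 1 (a): {t0, t1}
  step 2 (c): ∅ (Q stuck)

ac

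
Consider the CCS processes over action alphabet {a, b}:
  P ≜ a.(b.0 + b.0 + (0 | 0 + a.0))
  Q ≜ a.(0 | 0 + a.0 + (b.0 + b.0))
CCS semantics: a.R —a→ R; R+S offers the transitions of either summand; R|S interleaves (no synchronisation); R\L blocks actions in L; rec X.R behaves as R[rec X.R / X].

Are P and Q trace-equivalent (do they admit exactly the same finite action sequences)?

traces(P) = traces(Q)

P's transition system — 3 states:
  s0 = a.(b.0 + b.0 + (0 | 0 + a.0)) → -a-> s1
  s1 = b.0 + b.0 + (0 | 0 + a.0) → -a-> s2, -b-> s2
  s2 = 0 → stopped
Q's transition system — 3 states:
  t0 = a.(0 | 0 + a.0 + (b.0 + b.0)) → -a-> t1
  t1 = 0 | 0 + a.0 + (b.0 + b.0) → -a-> t2, -b-> t2
  t2 = 0 → stopped
Bisimilarity quotient blocks:
  B0 = {s0, t0}
  B1 = {s1, t1}
  B2 = {s2, t2}
s0 ∈ B0, t0 ∈ B0 → same block
Bisimilar ⇒ trace-equivalent.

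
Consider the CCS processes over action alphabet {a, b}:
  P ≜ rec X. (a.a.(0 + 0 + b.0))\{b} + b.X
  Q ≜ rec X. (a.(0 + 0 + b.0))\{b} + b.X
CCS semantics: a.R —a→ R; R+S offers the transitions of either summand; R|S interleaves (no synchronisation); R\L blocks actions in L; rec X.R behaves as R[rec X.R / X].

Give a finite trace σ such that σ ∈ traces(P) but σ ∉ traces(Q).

LTS(P): 3 reachable states
  p0 = rec X. (a.a.(0 + 0 + b.0))\{b} + b.X | --a--▸ p1, --b--▸ p0
  p1 = (a.(0 + 0 + b.0))\{b} | --a--▸ p2
  p2 = (0 + 0 + b.0)\{b} | stopped
LTS(Q): 2 reachable states
  q0 = rec X. (a.(0 + 0 + b.0))\{b} + b.X | --a--▸ q1, --b--▸ q0
  q1 = (0 + 0 + b.0)\{b} | stopped
Run σ = ⟨aa⟩ on P: start {p0}
  step 1 (a): {p1}
  step 2 (a): {p2}
  ✓ P
Run σ = ⟨aa⟩ on Q: start {q0}
  step 1 (a): {q1}
  step 2 (a): no successor for Q

aa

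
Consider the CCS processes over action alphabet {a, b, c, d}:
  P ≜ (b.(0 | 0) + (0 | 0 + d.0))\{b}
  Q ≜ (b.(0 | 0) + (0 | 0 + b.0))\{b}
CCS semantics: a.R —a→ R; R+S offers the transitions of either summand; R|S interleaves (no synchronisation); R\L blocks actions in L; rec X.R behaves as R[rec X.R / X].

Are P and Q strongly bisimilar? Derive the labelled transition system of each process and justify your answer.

P ≁ Q

Reachable graph of P (2 states):
  s0 = (b.(0 | 0) + (0 | 0 + d.0))\{b} has moves —d→ s1
  s1 = 0\{b} has moves ∅
Reachable graph of Q (1 states):
  t0 = (b.(0 | 0) + (0 | 0 + b.0))\{b} has moves ∅
Partition-refinement fixed point:
  B0 = {s0}
  B1 = {s1, t0}
s0 ∈ B0, t0 ∈ B1 → different blocks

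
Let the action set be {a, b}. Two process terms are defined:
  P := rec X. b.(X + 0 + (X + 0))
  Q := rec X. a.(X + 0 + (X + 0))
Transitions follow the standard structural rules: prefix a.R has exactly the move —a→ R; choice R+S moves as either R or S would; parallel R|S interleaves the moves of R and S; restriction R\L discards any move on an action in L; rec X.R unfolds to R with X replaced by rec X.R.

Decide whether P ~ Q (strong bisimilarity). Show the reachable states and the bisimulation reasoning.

NO

LTS(P): 2 reachable states
  u0 = rec X. b.(X + 0 + (X + 0)) → —b→ u1
  u1 = (rec X. b.(X + 0 + (X + 0))) + 0 + ((rec X. b.(X + 0 + (X + 0))) + 0) → —b→ u1
LTS(Q): 2 reachable states
  v0 = rec X. a.(X + 0 + (X + 0)) → —a→ v1
  v1 = (rec X. a.(X + 0 + (X + 0))) + 0 + ((rec X. a.(X + 0 + (X + 0))) + 0) → —a→ v1
Partition-refinement fixed point:
  B0 = {u0, u1}
  B1 = {v0, v1}
u0 ∈ B0, v0 ∈ B1 → different blocks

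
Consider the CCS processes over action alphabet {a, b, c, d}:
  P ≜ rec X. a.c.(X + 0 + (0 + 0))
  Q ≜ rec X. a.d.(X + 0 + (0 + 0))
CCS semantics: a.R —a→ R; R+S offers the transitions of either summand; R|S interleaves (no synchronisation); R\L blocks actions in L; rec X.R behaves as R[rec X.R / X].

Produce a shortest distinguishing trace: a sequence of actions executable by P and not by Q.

LTS(P): 3 reachable states
  s0 = rec X. a.c.(X + 0 + (0 + 0)) → -a-> s1
  s1 = c.((rec X. a.c.(X + 0 + (0 + 0))) + 0 + (0 + 0)) → -c-> s2
  s2 = (rec X. a.c.(X + 0 + (0 + 0))) + 0 + (0 + 0) → -a-> s1
LTS(Q): 3 reachable states
  t0 = rec X. a.d.(X + 0 + (0 + 0)) → -a-> t1
  t1 = d.((rec X. a.d.(X + 0 + (0 + 0))) + 0 + (0 + 0)) → -d-> t2
  t2 = (rec X. a.d.(X + 0 + (0 + 0))) + 0 + (0 + 0) → -a-> t1
Run σ = ⟨ac⟩ on P: start {s0}
  [1] a ⇒ {s1}
  [2] c ⇒ {s2}
  ✓ P
Run σ = ⟨ac⟩ on Q: start {t0}
  [1] a ⇒ {t1}
  [2] c ⇒ no successor for Q

ac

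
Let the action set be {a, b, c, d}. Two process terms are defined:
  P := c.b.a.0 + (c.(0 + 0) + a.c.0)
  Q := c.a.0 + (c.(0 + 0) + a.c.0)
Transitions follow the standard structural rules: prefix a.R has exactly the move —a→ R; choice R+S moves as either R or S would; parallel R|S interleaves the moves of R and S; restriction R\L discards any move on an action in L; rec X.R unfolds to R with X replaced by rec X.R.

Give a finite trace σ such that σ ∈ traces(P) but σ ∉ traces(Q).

cb

P's transition system — 6 states:
  u0 = c.b.a.0 + (c.(0 + 0) + a.c.0) :: -a-> u1, -c-> u2, -c-> u3
  u1 = c.0 :: -c-> u4
  u2 = 0 + 0 :: ·
  u3 = b.a.0 :: -b-> u5
  u4 = 0 :: ·
  u5 = a.0 :: -a-> u4
Q's transition system — 5 states:
  v0 = c.a.0 + (c.(0 + 0) + a.c.0) :: -a-> v1, -c-> v2, -c-> v3
  v1 = c.0 :: -c-> v4
  v2 = 0 + 0 :: ·
  v3 = a.0 :: -a-> v4
  v4 = 0 :: ·
Trace ⟨cb⟩ through P, begin at {u0}:
  step 1 (c): {u2, u3}
  step 2 (b): {u5}
  — P admits the full trace.
Trace ⟨cb⟩ through Q, begin at {v0}:
  step 1 (c): {v2, v3}
  step 2 (b): no successor for Q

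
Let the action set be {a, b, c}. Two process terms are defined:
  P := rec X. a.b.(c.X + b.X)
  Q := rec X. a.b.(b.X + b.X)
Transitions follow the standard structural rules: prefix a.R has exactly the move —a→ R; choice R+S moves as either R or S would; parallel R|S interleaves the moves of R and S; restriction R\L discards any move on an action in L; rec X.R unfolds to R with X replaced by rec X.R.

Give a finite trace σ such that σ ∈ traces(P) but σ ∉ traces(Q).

LTS(P): 3 reachable states
  s0 = rec X. a.b.(c.X + b.X) → -a-> s1
  s1 = b.(c.(rec X. a.b.(c.X + b.X)) + b.(rec X. a.b.(c.X + b.X))) → -b-> s2
  s2 = c.(rec X. a.b.(c.X + b.X)) + b.(rec X. a.b.(c.X + b.X)) → -b-> s0, -c-> s0
LTS(Q): 3 reachable states
  t0 = rec X. a.b.(b.X + b.X) → -a-> t1
  t1 = b.(b.(rec X. a.b.(b.X + b.X)) + b.(rec X. a.b.(b.X + b.X))) → -b-> t2
  t2 = b.(rec X. a.b.(b.X + b.X)) + b.(rec X. a.b.(b.X + b.X)) → -b-> t0
Executing abc from P (initial set {s0}):
  [1] a ⇒ {s1}
  [2] b ⇒ {s2}
  [3] c ⇒ {s0}
  — P admits the full trace.
Executing abc from Q (initial set {t0}):
  [1] a ⇒ {t1}
  [2] b ⇒ {t2}
  [3] c ⇒ ∅ (Q stuck)

abc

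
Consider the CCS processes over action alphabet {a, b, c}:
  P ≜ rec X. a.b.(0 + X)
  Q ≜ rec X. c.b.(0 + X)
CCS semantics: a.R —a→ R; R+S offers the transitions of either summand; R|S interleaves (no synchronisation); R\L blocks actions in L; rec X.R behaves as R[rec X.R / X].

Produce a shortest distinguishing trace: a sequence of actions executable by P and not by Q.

Reachable graph of P (3 states):
  s0 = rec X. a.b.(0 + X) ⊢ —a→ s1
  s1 = b.(0 + (rec X. a.b.(0 + X))) ⊢ —b→ s2
  s2 = 0 + (rec X. a.b.(0 + X)) ⊢ —a→ s1
Reachable graph of Q (3 states):
  t0 = rec X. c.b.(0 + X) ⊢ —c→ t1
  t1 = b.(0 + (rec X. c.b.(0 + X))) ⊢ —b→ t2
  t2 = 0 + (rec X. c.b.(0 + X)) ⊢ —c→ t1
Executing a from P (initial set {s0}):
  after a @ step 1: {s1}
  — P admits the full trace.
Executing a from Q (initial set {t0}):
  after a @ step 1: ∅  — Q cannot continue

a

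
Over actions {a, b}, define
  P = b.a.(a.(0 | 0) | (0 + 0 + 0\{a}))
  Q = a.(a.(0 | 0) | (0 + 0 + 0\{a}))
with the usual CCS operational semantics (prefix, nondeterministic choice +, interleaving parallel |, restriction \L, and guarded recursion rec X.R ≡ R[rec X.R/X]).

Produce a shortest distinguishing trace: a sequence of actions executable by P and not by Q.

b

LTS(P): 4 reachable states
  p0 = b.a.(a.(0 | 0) | (0 + 0 + 0\{a})) :: ··b··> p1
  p1 = a.(a.(0 | 0) | (0 + 0 + 0\{a})) :: ··a··> p2
  p2 = a.(0 | 0) | (0 + 0 + 0\{a}) :: ··a··> p3
  p3 = 0 | 0 | (0 + 0 + 0\{a}) :: stopped
LTS(Q): 3 reachable states
  q0 = a.(a.(0 | 0) | (0 + 0 + 0\{a})) :: ··a··> q1
  q1 = a.(0 | 0) | (0 + 0 + 0\{a}) :: ··a··> q2
  q2 = 0 | 0 | (0 + 0 + 0\{a}) :: stopped
Executing b from P (initial set {p0}):
  step 1 (b): {p1}
  ✓ P
Executing b from Q (initial set {q0}):
  step 1 (b): no successor for Q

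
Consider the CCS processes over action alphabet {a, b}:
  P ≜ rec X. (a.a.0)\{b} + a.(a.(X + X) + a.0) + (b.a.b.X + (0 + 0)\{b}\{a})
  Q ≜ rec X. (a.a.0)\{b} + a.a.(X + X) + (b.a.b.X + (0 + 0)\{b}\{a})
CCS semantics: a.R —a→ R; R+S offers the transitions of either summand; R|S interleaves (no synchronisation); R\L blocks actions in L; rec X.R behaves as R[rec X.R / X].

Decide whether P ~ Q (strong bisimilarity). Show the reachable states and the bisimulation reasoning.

NO

Reachable graph of P (8 states):
  u0 = rec X. (a.a.0)\{b} + a.(a.(X + X) + a.0) + (b.a.b.X + (0 + 0)\{b}\{a}) has moves =a=> u1, =a=> u2, =b=> u3
  u1 = (a.0)\{b} has moves =a=> u4
  u2 = a.((rec X. (a.a.0)\{b} + a.(a.(X + X) + a.0) + (b.a.b.X + (0 + 0)\{b}\{a})) + (rec X. (a.a.0)\{b} + a.(a.(X + X) + a.0) + (b.a.b.X + (0 + 0)\{b}\{a}))) + a.0 has moves =a=> u5, =a=> u6
  u3 = a.b.(rec X. (a.a.0)\{b} + a.(a.(X + X) + a.0) + (b.a.b.X + (0 + 0)\{b}\{a})) has moves =a=> u7
  u4 = 0\{b} has moves ·
  u5 = (rec X. (a.a.0)\{b} + a.(a.(X + X) + a.0) + (b.a.b.X + (0 + 0)\{b}\{a})) + (rec X. (a.a.0)\{b} + a.(a.(X + X) + a.0) + (b.a.b.X + (0 + 0)\{b}\{a})) has moves =a=> u1, =a=> u2, =b=> u3
  u6 = 0 has moves ·
  u7 = b.(rec X. (a.a.0)\{b} + a.(a.(X + X) + a.0) + (b.a.b.X + (0 + 0)\{b}\{a})) has moves =b=> u0
Reachable graph of Q (7 states):
  v0 = rec X. (a.a.0)\{b} + a.a.(X + X) + (b.a.b.X + (0 + 0)\{b}\{a}) has moves =a=> v1, =a=> v2, =b=> v3
  v1 = (a.0)\{b} has moves =a=> v4
  v2 = a.((rec X. (a.a.0)\{b} + a.a.(X + X) + (b.a.b.X + (0 + 0)\{b}\{a})) + (rec X. (a.a.0)\{b} + a.a.(X + X) + (b.a.b.X + (0 + 0)\{b}\{a}))) has moves =a=> v5
  v3 = a.b.(rec X. (a.a.0)\{b} + a.a.(X + X) + (b.a.b.X + (0 + 0)\{b}\{a})) has moves =a=> v6
  v4 = 0\{b} has moves ·
  v5 = (rec X. (a.a.0)\{b} + a.a.(X + X) + (b.a.b.X + (0 + 0)\{b}\{a})) + (rec X. (a.a.0)\{b} + a.a.(X + X) + (b.a.b.X + (0 + 0)\{b}\{a})) has moves =a=> v1, =a=> v2, =b=> v3
  v6 = b.(rec X. (a.a.0)\{b} + a.a.(X + X) + (b.a.b.X + (0 + 0)\{b}\{a})) has moves =b=> v0
Coarsest stable partition (strong bisimilarity classes):
  B0 = {u0, u5}
  B1 = {u1, v1}
  B2 = {u4, u6, v4}
  B3 = {u2}
  B4 = {u3}
  B5 = {u7}
  B6 = {v0, v5}
  B7 = {v2}
  B8 = {v3}
  B9 = {v6}
u0 ∈ B0, v0 ∈ B6 → different blocks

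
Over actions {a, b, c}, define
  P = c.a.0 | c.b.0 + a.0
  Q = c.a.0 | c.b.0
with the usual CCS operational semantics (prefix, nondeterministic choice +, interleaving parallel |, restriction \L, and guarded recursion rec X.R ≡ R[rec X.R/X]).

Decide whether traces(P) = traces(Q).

traces(P) ≠ traces(Q) — witness ⟨a⟩

P's transition system — 10 states:
  p0 = c.a.0 | c.b.0 + a.0 has moves -a-> p1, -c-> p2, -c-> p3
  p1 = 0 has moves ·
  p2 = a.0 | c.b.0 has moves -a-> p4, -c-> p5
  p3 = c.a.0 | b.0 has moves -b-> p6, -c-> p5
  p4 = 0 | c.b.0 has moves -c-> p7
  p5 = a.0 | b.0 has moves -a-> p7, -b-> p8
  p6 = c.a.0 | 0 has moves -c-> p8
  p7 = 0 | b.0 has moves -b-> p9
  p8 = a.0 | 0 has moves -a-> p9
  p9 = 0 | 0 has moves ·
Q's transition system — 9 states:
  q0 = c.a.0 | c.b.0 has moves -c-> q1, -c-> q2
  q1 = a.0 | c.b.0 has moves -a-> q3, -c-> q4
  q2 = c.a.0 | b.0 has moves -b-> q5, -c-> q4
  q3 = 0 | c.b.0 has moves -c-> q6
  q4 = a.0 | b.0 has moves -a-> q6, -b-> q7
  q5 = c.a.0 | 0 has moves -c-> q7
  q6 = 0 | b.0 has moves -b-> q8
  q7 = a.0 | 0 has moves -a-> q8
  q8 = 0 | 0 has moves ·
Run σ = ⟨a⟩ on P: start {p0}
  step 1 (a): {p1}
  — P admits the full trace.
Run σ = ⟨a⟩ on Q: start {q0}
  step 1 (a): no successor for Q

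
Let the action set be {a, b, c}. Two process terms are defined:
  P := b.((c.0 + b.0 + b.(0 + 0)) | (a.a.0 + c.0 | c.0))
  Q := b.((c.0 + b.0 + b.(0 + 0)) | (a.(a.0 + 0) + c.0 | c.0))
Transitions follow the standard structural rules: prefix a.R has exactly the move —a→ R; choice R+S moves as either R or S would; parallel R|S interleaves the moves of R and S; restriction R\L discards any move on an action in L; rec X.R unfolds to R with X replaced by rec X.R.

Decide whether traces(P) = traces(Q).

LTS(P): 19 reachable states
  p0 = b.((c.0 + b.0 + b.(0 + 0)) | (a.a.0 + c.0 | c.0)) :: -b-> p1
  p1 = (c.0 + b.0 + b.(0 + 0)) | (a.a.0 + c.0 | c.0) :: -a-> p2, -b-> p3, -b-> p4, -c-> p4, -c-> p5, -c-> p6
  p2 = (c.0 + b.0 + b.(0 + 0)) | a.0 :: -a-> p7, -b-> p8, -b-> p9, -c-> p9
  p3 = (0 + 0) | (a.a.0 + c.0 | c.0) :: -a-> p8, -c-> p10, -c-> p11
  p4 = 0 | (a.a.0 + c.0 | c.0) :: -a-> p9, -c-> p12, -c-> p13
  p5 = (c.0 + b.0 + b.(0 + 0)) | (0 | c.0) :: -b-> p10, -b-> p12, -c-> p12, -c-> p14
  p6 = (c.0 + b.0 + b.(0 + 0)) | (c.0 | 0) :: -b-> p11, -b-> p13, -c-> p13, -c-> p14
  p7 = (c.0 + b.0 + b.(0 + 0)) | 0 :: -b-> p15, -b-> p16, -c-> p16
  p8 = (0 + 0) | a.0 :: -a-> p15
  p9 = 0 | a.0 :: -a-> p16
  p10 = (0 + 0) | (0 | c.0) :: -c-> p17
  p11 = (0 + 0) | (c.0 | 0) :: -c-> p17
  p12 = 0 | (0 | c.0) :: -c-> p18
  p13 = 0 | (c.0 | 0) :: -c-> p18
  p14 = (c.0 + b.0 + b.(0 + 0)) | (0 | 0) :: -b-> p17, -b-> p18, -c-> p18
  p15 = (0 + 0) | 0 :: stopped
  p16 = 0 | 0 :: stopped
  p17 = (0 + 0) | (0 | 0) :: stopped
  p18 = 0 | (0 | 0) :: stopped
LTS(Q): 19 reachable states
  q0 = b.((c.0 + b.0 + b.(0 + 0)) | (a.(a.0 + 0) + c.0 | c.0)) :: -b-> q1
  q1 = (c.0 + b.0 + b.(0 + 0)) | (a.(a.0 + 0) + c.0 | c.0) :: -a-> q2, -b-> q3, -b-> q4, -c-> q4, -c-> q5, -c-> q6
  q2 = (c.0 + b.0 + b.(0 + 0)) | (a.0 + 0) :: -a-> q7, -b-> q8, -b-> q9, -c-> q9
  q3 = (0 + 0) | (a.(a.0 + 0) + c.0 | c.0) :: -a-> q8, -c-> q10, -c-> q11
  q4 = 0 | (a.(a.0 + 0) + c.0 | c.0) :: -a-> q9, -c-> q12, -c-> q13
  q5 = (c.0 + b.0 + b.(0 + 0)) | (0 | c.0) :: -b-> q10, -b-> q12, -c-> q12, -c-> q14
  q6 = (c.0 + b.0 + b.(0 + 0)) | (c.0 | 0) :: -b-> q11, -b-> q13, -c-> q13, -c-> q14
  q7 = (c.0 + b.0 + b.(0 + 0)) | 0 :: -b-> q15, -b-> q16, -c-> q16
  q8 = (0 + 0) | (a.0 + 0) :: -a-> q15
  q9 = 0 | (a.0 + 0) :: -a-> q16
  q10 = (0 + 0) | (0 | c.0) :: -c-> q17
  q11 = (0 + 0) | (c.0 | 0) :: -c-> q17
  q12 = 0 | (0 | c.0) :: -c-> q18
  q13 = 0 | (c.0 | 0) :: -c-> q18
  q14 = (c.0 + b.0 + b.(0 + 0)) | (0 | 0) :: -b-> q17, -b-> q18, -c-> q18
  q15 = (0 + 0) | 0 :: stopped
  q16 = 0 | 0 :: stopped
  q17 = (0 + 0) | (0 | 0) :: stopped
  q18 = 0 | (0 | 0) :: stopped
Coarsest stable partition (strong bisimilarity classes):
  B0 = {p0, q0}
  B1 = {p1, q1}
  B2 = {p3, p4, q3, q4}
  B3 = {p10, p11, p12, p13, q10, q11, q12, q13}
  B4 = {p15, p16, p17, p18, q15, q16, q17, q18}
  B5 = {p8, p9, q8, q9}
  B6 = {p2, q2}
  B7 = {p14, p7, q14, q7}
  B8 = {p5, p6, q5, q6}
p0 ∈ B0, q0 ∈ B0 → same block
Bisimilar ⇒ trace-equivalent.

trace-equivalent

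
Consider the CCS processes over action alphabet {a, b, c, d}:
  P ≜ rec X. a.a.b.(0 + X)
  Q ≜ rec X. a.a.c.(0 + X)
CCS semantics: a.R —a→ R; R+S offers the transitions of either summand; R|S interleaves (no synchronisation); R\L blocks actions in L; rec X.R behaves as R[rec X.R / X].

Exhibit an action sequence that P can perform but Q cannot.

LTS(P): 4 reachable states
  s0 = rec X. a.a.b.(0 + X) → —a→ s1
  s1 = a.b.(0 + (rec X. a.a.b.(0 + X))) → —a→ s2
  s2 = b.(0 + (rec X. a.a.b.(0 + X))) → —b→ s3
  s3 = 0 + (rec X. a.a.b.(0 + X)) → —a→ s1
LTS(Q): 4 reachable states
  t0 = rec X. a.a.c.(0 + X) → —a→ t1
  t1 = a.c.(0 + (rec X. a.a.c.(0 + X))) → —a→ t2
  t2 = c.(0 + (rec X. a.a.c.(0 + X))) → —c→ t3
  t3 = 0 + (rec X. a.a.c.(0 + X)) → —a→ t1
Executing aab from P (initial set {s0}):
  step 1 (a): {s1}
  step 2 (a): {s2}
  step 3 (b): {s3}
  — P admits the full trace.
Executing aab from Q (initial set {t0}):
  step 1 (a): {t1}
  step 2 (a): {t2}
  step 3 (b): ∅ (Q stuck)

aab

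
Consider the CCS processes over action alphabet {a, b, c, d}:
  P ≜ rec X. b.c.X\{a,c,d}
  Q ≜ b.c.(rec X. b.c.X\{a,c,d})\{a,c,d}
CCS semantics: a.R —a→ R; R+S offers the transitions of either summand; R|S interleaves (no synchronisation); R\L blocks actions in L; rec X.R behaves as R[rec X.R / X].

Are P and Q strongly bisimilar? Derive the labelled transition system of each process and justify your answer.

Reachable graph of P (4 states):
  u0 = rec X. b.c.X\{a,c,d} → ··b··> u1
  u1 = c.(rec X. b.c.X\{a,c,d})\{a,c,d} → ··c··> u2
  u2 = (rec X. b.c.X\{a,c,d})\{a,c,d} → ··b··> u3
  u3 = (c.(rec X. b.c.X\{a,c,d})\{a,c,d})\{a,c,d} → (no moves)
Reachable graph of Q (4 states):
  v0 = b.c.(rec X. b.c.X\{a,c,d})\{a,c,d} → ··b··> v1
  v1 = c.(rec X. b.c.X\{a,c,d})\{a,c,d} → ··c··> v2
  v2 = (rec X. b.c.X\{a,c,d})\{a,c,d} → ··b··> v3
  v3 = (c.(rec X. b.c.X\{a,c,d})\{a,c,d})\{a,c,d} → (no moves)
Partition-refinement fixed point:
  B0 = {u0, v0}
  B1 = {u1, v1}
  B2 = {u2, v2}
  B3 = {u3, v3}
u0 ∈ B0, v0 ∈ B0 → same block

bisimilar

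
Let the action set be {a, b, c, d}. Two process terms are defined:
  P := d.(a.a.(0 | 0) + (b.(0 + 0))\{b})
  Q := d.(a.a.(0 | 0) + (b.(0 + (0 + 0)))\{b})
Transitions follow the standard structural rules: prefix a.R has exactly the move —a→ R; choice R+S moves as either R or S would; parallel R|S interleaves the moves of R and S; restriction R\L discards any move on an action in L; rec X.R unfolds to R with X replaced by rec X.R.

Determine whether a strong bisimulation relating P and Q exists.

P ~ Q

P's transition system — 4 states:
  m0 = d.(a.a.(0 | 0) + (b.(0 + 0))\{b}) → --d--▸ m1
  m1 = a.a.(0 | 0) + (b.(0 + 0))\{b} → --a--▸ m2
  m2 = a.(0 | 0) → --a--▸ m3
  m3 = 0 | 0 → deadlocked
Q's transition system — 4 states:
  n0 = d.(a.a.(0 | 0) + (b.(0 + (0 + 0)))\{b}) → --d--▸ n1
  n1 = a.a.(0 | 0) + (b.(0 + (0 + 0)))\{b} → --a--▸ n2
  n2 = a.(0 | 0) → --a--▸ n3
  n3 = 0 | 0 → deadlocked
Partition-refinement fixed point:
  B0 = {m0, n0}
  B1 = {m1, n1}
  B2 = {m2, n2}
  B3 = {m3, n3}
m0 ∈ B0, n0 ∈ B0 → same block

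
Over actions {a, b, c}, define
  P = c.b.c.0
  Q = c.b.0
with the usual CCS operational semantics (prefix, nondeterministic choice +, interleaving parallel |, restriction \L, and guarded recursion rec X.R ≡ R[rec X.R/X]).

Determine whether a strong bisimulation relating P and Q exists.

NO

Reachable graph of P (4 states):
  p0 = c.b.c.0 has moves =c=> p1
  p1 = b.c.0 has moves =b=> p2
  p2 = c.0 has moves =c=> p3
  p3 = 0 has moves ·
Reachable graph of Q (3 states):
  q0 = c.b.0 has moves =c=> q1
  q1 = b.0 has moves =b=> q2
  q2 = 0 has moves ·
Coarsest stable partition (strong bisimilarity classes):
  B0 = {p0}
  B1 = {p1}
  B2 = {p2}
  B3 = {p3, q2}
  B4 = {q0}
  B5 = {q1}
p0 ∈ B0, q0 ∈ B4 → different blocks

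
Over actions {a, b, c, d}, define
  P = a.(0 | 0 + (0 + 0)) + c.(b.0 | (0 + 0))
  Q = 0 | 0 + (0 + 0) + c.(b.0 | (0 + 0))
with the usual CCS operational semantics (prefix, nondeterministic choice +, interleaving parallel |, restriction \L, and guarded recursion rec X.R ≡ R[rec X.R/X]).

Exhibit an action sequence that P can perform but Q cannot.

a

Reachable graph of P (4 states):
  p0 = a.(0 | 0 + (0 + 0)) + c.(b.0 | (0 + 0)) :: —a→ p1, —c→ p2
  p1 = 0 | 0 + (0 + 0) :: deadlocked
  p2 = b.0 | (0 + 0) :: —b→ p3
  p3 = 0 | (0 + 0) :: deadlocked
Reachable graph of Q (3 states):
  q0 = 0 | 0 + (0 + 0) + c.(b.0 | (0 + 0)) :: —c→ q1
  q1 = b.0 | (0 + 0) :: —b→ q2
  q2 = 0 | (0 + 0) :: deadlocked
Run σ = ⟨a⟩ on P: start {p0}
  after a @ step 1: {p1}
  P completes σ.
Run σ = ⟨a⟩ on Q: start {q0}
  after a @ step 1: no successor for Q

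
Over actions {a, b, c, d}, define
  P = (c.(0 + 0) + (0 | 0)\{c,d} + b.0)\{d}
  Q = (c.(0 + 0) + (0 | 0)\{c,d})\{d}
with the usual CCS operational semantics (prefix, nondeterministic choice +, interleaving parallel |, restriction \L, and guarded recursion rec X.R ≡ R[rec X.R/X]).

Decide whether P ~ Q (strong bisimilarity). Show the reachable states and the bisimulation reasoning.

LTS(P): 3 reachable states
  m0 = (c.(0 + 0) + (0 | 0)\{c,d} + b.0)\{d} | -b-> m1, -c-> m2
  m1 = 0\{d} | (no moves)
  m2 = (0 + 0)\{d} | (no moves)
LTS(Q): 2 reachable states
  n0 = (c.(0 + 0) + (0 | 0)\{c,d})\{d} | -c-> n1
  n1 = (0 + 0)\{d} | (no moves)
Coarsest stable partition (strong bisimilarity classes):
  B0 = {m0}
  B1 = {m1, m2, n1}
  B2 = {n0}
m0 ∈ B0, n0 ∈ B2 → different blocks

NO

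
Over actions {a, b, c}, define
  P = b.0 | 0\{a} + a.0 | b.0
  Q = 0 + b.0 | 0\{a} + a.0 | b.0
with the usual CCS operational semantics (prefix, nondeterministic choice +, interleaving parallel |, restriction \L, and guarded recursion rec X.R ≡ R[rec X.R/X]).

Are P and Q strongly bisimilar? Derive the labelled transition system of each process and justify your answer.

bisimilar

P's transition system — 5 states:
  p0 = b.0 | 0\{a} + a.0 | b.0 ⊢ =a=> p1, =b=> p2, =b=> p3
  p1 = 0 | b.0 ⊢ =b=> p4
  p2 = 0 | 0\{a} ⊢ stopped
  p3 = a.0 | 0 ⊢ =a=> p4
  p4 = 0 | 0 ⊢ stopped
Q's transition system — 5 states:
  q0 = 0 + b.0 | 0\{a} + a.0 | b.0 ⊢ =a=> q1, =b=> q2, =b=> q3
  q1 = 0 | b.0 ⊢ =b=> q4
  q2 = 0 | 0\{a} ⊢ stopped
  q3 = a.0 | 0 ⊢ =a=> q4
  q4 = 0 | 0 ⊢ stopped
Bisimilarity quotient blocks:
  B0 = {p0, q0}
  B1 = {p1, q1}
  B2 = {p2, p4, q2, q4}
  B3 = {p3, q3}
p0 ∈ B0, q0 ∈ B0 → same block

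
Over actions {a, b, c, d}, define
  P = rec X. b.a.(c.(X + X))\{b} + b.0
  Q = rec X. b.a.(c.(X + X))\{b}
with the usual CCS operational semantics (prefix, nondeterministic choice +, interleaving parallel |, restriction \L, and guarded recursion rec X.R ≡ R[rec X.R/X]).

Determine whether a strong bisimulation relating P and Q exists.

not bisimilar

P's transition system — 5 states:
  p0 = rec X. b.a.(c.(X + X))\{b} + b.0 → -b-> p1, -b-> p2
  p1 = 0 → stopped
  p2 = a.(c.((rec X. b.a.(c.(X + X))\{b} + b.0) + (rec X. b.a.(c.(X + X))\{b} + b.0)))\{b} → -a-> p3
  p3 = (c.((rec X. b.a.(c.(X + X))\{b} + b.0) + (rec X. b.a.(c.(X + X))\{b} + b.0)))\{b} → -c-> p4
  p4 = ((rec X. b.a.(c.(X + X))\{b} + b.0) + (rec X. b.a.(c.(X + X))\{b} + b.0))\{b} → stopped
Q's transition system — 4 states:
  q0 = rec X. b.a.(c.(X + X))\{b} → -b-> q1
  q1 = a.(c.((rec X. b.a.(c.(X + X))\{b}) + (rec X. b.a.(c.(X + X))\{b})))\{b} → -a-> q2
  q2 = (c.((rec X. b.a.(c.(X + X))\{b}) + (rec X. b.a.(c.(X + X))\{b})))\{b} → -c-> q3
  q3 = ((rec X. b.a.(c.(X + X))\{b}) + (rec X. b.a.(c.(X + X))\{b}))\{b} → stopped
Partition-refinement fixed point:
  B0 = {p0}
  B1 = {p2, q1}
  B2 = {p3, q2}
  B3 = {p1, p4, q3}
  B4 = {q0}
p0 ∈ B0, q0 ∈ B4 → different blocks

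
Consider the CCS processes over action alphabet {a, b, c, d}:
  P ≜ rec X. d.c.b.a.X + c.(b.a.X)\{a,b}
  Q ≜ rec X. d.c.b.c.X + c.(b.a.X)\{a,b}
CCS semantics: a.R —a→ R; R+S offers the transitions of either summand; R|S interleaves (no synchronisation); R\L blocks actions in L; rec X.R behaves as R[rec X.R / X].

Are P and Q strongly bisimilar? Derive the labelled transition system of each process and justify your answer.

LTS(P): 5 reachable states
  p0 = rec X. d.c.b.a.X + c.(b.a.X)\{a,b} | ··c··> p1, ··d··> p2
  p1 = (b.a.(rec X. d.c.b.a.X + c.(b.a.X)\{a,b}))\{a,b} | stopped
  p2 = c.b.a.(rec X. d.c.b.a.X + c.(b.a.X)\{a,b}) | ··c··> p3
  p3 = b.a.(rec X. d.c.b.a.X + c.(b.a.X)\{a,b}) | ··b··> p4
  p4 = a.(rec X. d.c.b.a.X + c.(b.a.X)\{a,b}) | ··a··> p0
LTS(Q): 5 reachable states
  q0 = rec X. d.c.b.c.X + c.(b.a.X)\{a,b} | ··c··> q1, ··d··> q2
  q1 = (b.a.(rec X. d.c.b.c.X + c.(b.a.X)\{a,b}))\{a,b} | stopped
  q2 = c.b.c.(rec X. d.c.b.c.X + c.(b.a.X)\{a,b}) | ··c··> q3
  q3 = b.c.(rec X. d.c.b.c.X + c.(b.a.X)\{a,b}) | ··b··> q4
  q4 = c.(rec X. d.c.b.c.X + c.(b.a.X)\{a,b}) | ··c··> q0
Bisimilarity quotient blocks:
  B0 = {p0}
  B1 = {p2}
  B2 = {p3}
  B3 = {p4}
  B4 = {p1, q1}
  B5 = {q0}
  B6 = {q2}
  B7 = {q3}
  B8 = {q4}
p0 ∈ B0, q0 ∈ B5 → different blocks

NO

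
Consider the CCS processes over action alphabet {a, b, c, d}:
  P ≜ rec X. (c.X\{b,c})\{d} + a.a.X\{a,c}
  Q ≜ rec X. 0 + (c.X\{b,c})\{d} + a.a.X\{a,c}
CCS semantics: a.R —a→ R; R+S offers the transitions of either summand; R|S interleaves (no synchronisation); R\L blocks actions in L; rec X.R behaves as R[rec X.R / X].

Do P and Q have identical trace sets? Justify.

LTS(P): 6 reachable states
  m0 = rec X. (c.X\{b,c})\{d} + a.a.X\{a,c} ⊢ =a=> m1, =c=> m2
  m1 = a.(rec X. (c.X\{b,c})\{d} + a.a.X\{a,c})\{a,c} ⊢ =a=> m3
  m2 = (rec X. (c.X\{b,c})\{d} + a.a.X\{a,c})\{b,c}\{d} ⊢ =a=> m4
  m3 = (rec X. (c.X\{b,c})\{d} + a.a.X\{a,c})\{a,c} ⊢ ∅
  m4 = (a.(rec X. (c.X\{b,c})\{d} + a.a.X\{a,c})\{a,c})\{b,c}\{d} ⊢ =a=> m5
  m5 = (rec X. (c.X\{b,c})\{d} + a.a.X\{a,c})\{a,c}\{b,c}\{d} ⊢ ∅
LTS(Q): 6 reachable states
  n0 = rec X. 0 + (c.X\{b,c})\{d} + a.a.X\{a,c} ⊢ =a=> n1, =c=> n2
  n1 = a.(rec X. 0 + (c.X\{b,c})\{d} + a.a.X\{a,c})\{a,c} ⊢ =a=> n3
  n2 = (rec X. 0 + (c.X\{b,c})\{d} + a.a.X\{a,c})\{b,c}\{d} ⊢ =a=> n4
  n3 = (rec X. 0 + (c.X\{b,c})\{d} + a.a.X\{a,c})\{a,c} ⊢ ∅
  n4 = (a.(rec X. 0 + (c.X\{b,c})\{d} + a.a.X\{a,c})\{a,c})\{b,c}\{d} ⊢ =a=> n5
  n5 = (rec X. 0 + (c.X\{b,c})\{d} + a.a.X\{a,c})\{a,c}\{b,c}\{d} ⊢ ∅
Bisimilarity quotient blocks:
  B0 = {m0, n0}
  B1 = {m2, n2}
  B2 = {m1, m4, n1, n4}
  B3 = {m3, m5, n3, n5}
m0 ∈ B0, n0 ∈ B0 → same block
Bisimilar ⇒ trace-equivalent.

YES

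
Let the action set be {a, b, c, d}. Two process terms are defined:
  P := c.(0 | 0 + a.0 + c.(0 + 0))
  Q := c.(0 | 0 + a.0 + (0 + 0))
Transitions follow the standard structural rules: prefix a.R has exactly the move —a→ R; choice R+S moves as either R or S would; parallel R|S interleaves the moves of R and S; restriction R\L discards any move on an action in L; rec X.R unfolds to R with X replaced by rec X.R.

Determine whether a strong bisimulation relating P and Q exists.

P ≁ Q

P's transition system — 4 states:
  m0 = c.(0 | 0 + a.0 + c.(0 + 0)) → --c--▸ m1
  m1 = 0 | 0 + a.0 + c.(0 + 0) → --a--▸ m2, --c--▸ m3
  m2 = 0 → ∅
  m3 = 0 + 0 → ∅
Q's transition system — 3 states:
  n0 = c.(0 | 0 + a.0 + (0 + 0)) → --c--▸ n1
  n1 = 0 | 0 + a.0 + (0 + 0) → --a--▸ n2
  n2 = 0 → ∅
Partition-refinement fixed point:
  B0 = {m0}
  B1 = {m1}
  B2 = {m2, m3, n2}
  B3 = {n0}
  B4 = {n1}
m0 ∈ B0, n0 ∈ B3 → different blocks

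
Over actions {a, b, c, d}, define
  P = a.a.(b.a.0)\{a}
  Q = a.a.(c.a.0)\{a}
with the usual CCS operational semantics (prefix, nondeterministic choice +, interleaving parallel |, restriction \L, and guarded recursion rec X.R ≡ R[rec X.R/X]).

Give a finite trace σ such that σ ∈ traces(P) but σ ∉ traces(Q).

P's transition system — 4 states:
  m0 = a.a.(b.a.0)\{a} ⊢ =a=> m1
  m1 = a.(b.a.0)\{a} ⊢ =a=> m2
  m2 = (b.a.0)\{a} ⊢ =b=> m3
  m3 = (a.0)\{a} ⊢ ∅
Q's transition system — 4 states:
  n0 = a.a.(c.a.0)\{a} ⊢ =a=> n1
  n1 = a.(c.a.0)\{a} ⊢ =a=> n2
  n2 = (c.a.0)\{a} ⊢ =c=> n3
  n3 = (a.0)\{a} ⊢ ∅
Run σ = ⟨aab⟩ on P: start {m0}
  [1] a ⇒ {m1}
  [2] a ⇒ {m2}
  [3] b ⇒ {m3}
  ✓ P
Run σ = ⟨aab⟩ on Q: start {n0}
  [1] a ⇒ {n1}
  [2] a ⇒ {n2}
  [3] b ⇒ ∅ (Q stuck)

aab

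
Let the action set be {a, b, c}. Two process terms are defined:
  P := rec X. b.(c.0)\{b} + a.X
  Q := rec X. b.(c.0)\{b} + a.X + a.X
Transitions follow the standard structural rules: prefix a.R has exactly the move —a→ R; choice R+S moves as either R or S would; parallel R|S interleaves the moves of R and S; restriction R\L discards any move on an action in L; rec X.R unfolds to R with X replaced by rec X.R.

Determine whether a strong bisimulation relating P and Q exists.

P's transition system — 3 states:
  u0 = rec X. b.(c.0)\{b} + a.X :: --a--▸ u0, --b--▸ u1
  u1 = (c.0)\{b} :: --c--▸ u2
  u2 = 0\{b} :: stopped
Q's transition system — 3 states:
  v0 = rec X. b.(c.0)\{b} + a.X + a.X :: --a--▸ v0, --b--▸ v1
  v1 = (c.0)\{b} :: --c--▸ v2
  v2 = 0\{b} :: stopped
Coarsest stable partition (strong bisimilarity classes):
  B0 = {u0, v0}
  B1 = {u1, v1}
  B2 = {u2, v2}
u0 ∈ B0, v0 ∈ B0 → same block

bisimilar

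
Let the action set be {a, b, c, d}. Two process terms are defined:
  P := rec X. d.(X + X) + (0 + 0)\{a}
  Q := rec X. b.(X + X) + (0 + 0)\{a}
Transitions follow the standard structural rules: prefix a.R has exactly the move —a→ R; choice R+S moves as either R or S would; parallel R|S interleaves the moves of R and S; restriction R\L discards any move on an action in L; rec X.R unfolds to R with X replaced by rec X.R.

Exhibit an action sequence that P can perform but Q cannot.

P's transition system — 2 states:
  p0 = rec X. d.(X + X) + (0 + 0)\{a} :: ··d··> p1
  p1 = (rec X. d.(X + X) + (0 + 0)\{a}) + (rec X. d.(X + X) + (0 + 0)\{a}) :: ··d··> p1
Q's transition system — 2 states:
  q0 = rec X. b.(X + X) + (0 + 0)\{a} :: ··b··> q1
  q1 = (rec X. b.(X + X) + (0 + 0)\{a}) + (rec X. b.(X + X) + (0 + 0)\{a}) :: ··b··> q1
Run σ = ⟨d⟩ on P: start {p0}
  after d @ step 1: {p1}
  P completes σ.
Run σ = ⟨d⟩ on Q: start {q0}
  after d @ step 1: ∅ (Q stuck)

d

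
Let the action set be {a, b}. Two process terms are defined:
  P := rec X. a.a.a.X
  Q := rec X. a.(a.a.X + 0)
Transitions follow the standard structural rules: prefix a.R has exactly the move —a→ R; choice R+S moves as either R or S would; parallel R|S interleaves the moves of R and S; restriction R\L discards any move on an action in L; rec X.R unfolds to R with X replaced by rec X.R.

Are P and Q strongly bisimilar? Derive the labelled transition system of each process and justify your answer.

P's transition system — 3 states:
  u0 = rec X. a.a.a.X | --a--▸ u1
  u1 = a.a.(rec X. a.a.a.X) | --a--▸ u2
  u2 = a.(rec X. a.a.a.X) | --a--▸ u0
Q's transition system — 3 states:
  v0 = rec X. a.(a.a.X + 0) | --a--▸ v1
  v1 = a.a.(rec X. a.(a.a.X + 0)) + 0 | --a--▸ v2
  v2 = a.(rec X. a.(a.a.X + 0)) | --a--▸ v0
Bisimilarity quotient blocks:
  B0 = {u0, u1, u2, v0, v1, v2}
u0 ∈ B0, v0 ∈ B0 → same block

bisimilar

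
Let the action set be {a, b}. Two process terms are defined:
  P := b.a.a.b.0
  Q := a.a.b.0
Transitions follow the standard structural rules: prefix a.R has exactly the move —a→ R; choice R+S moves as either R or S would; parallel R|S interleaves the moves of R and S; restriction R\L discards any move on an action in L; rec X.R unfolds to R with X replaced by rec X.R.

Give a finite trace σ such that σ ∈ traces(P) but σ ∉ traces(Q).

b

LTS(P): 5 reachable states
  u0 = b.a.a.b.0 → —b→ u1
  u1 = a.a.b.0 → —a→ u2
  u2 = a.b.0 → —a→ u3
  u3 = b.0 → —b→ u4
  u4 = 0 → ∅
LTS(Q): 4 reachable states
  v0 = a.a.b.0 → —a→ v1
  v1 = a.b.0 → —a→ v2
  v2 = b.0 → —b→ v3
  v3 = 0 → ∅
Run σ = ⟨b⟩ on P: start {u0}
  [1] b ⇒ {u1}
  ✓ P
Run σ = ⟨b⟩ on Q: start {v0}
  [1] b ⇒ no successor for Q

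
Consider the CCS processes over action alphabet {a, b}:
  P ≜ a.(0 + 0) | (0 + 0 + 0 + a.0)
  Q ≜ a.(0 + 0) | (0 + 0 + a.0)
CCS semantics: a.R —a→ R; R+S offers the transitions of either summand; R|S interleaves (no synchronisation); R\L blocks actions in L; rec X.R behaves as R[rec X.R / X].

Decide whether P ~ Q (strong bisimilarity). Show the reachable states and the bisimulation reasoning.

YES

LTS(P): 4 reachable states
  u0 = a.(0 + 0) | (0 + 0 + 0 + a.0) has moves —a→ u1, —a→ u2
  u1 = (0 + 0) | (0 + 0 + 0 + a.0) has moves —a→ u3
  u2 = a.(0 + 0) | 0 has moves —a→ u3
  u3 = (0 + 0) | 0 has moves (no moves)
LTS(Q): 4 reachable states
  v0 = a.(0 + 0) | (0 + 0 + a.0) has moves —a→ v1, —a→ v2
  v1 = (0 + 0) | (0 + 0 + a.0) has moves —a→ v3
  v2 = a.(0 + 0) | 0 has moves —a→ v3
  v3 = (0 + 0) | 0 has moves (no moves)
Partition-refinement fixed point:
  B0 = {u0, v0}
  B1 = {u1, u2, v1, v2}
  B2 = {u3, v3}
u0 ∈ B0, v0 ∈ B0 → same block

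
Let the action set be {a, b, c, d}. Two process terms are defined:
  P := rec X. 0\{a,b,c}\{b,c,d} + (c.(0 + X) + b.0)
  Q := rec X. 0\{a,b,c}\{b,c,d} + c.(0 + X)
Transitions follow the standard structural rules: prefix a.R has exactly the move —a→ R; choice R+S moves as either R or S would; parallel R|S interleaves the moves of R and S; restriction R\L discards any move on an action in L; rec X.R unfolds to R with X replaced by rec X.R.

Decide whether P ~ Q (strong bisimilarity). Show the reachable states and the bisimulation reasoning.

not bisimilar

Reachable graph of P (3 states):
  m0 = rec X. 0\{a,b,c}\{b,c,d} + (c.(0 + X) + b.0) has moves —b→ m1, —c→ m2
  m1 = 0 has moves ∅
  m2 = 0 + (rec X. 0\{a,b,c}\{b,c,d} + (c.(0 + X) + b.0)) has moves —b→ m1, —c→ m2
Reachable graph of Q (2 states):
  n0 = rec X. 0\{a,b,c}\{b,c,d} + c.(0 + X) has moves —c→ n1
  n1 = 0 + (rec X. 0\{a,b,c}\{b,c,d} + c.(0 + X)) has moves —c→ n1
Partition-refinement fixed point:
  B0 = {m0, m2}
  B1 = {m1}
  B2 = {n0, n1}
m0 ∈ B0, n0 ∈ B2 → different blocks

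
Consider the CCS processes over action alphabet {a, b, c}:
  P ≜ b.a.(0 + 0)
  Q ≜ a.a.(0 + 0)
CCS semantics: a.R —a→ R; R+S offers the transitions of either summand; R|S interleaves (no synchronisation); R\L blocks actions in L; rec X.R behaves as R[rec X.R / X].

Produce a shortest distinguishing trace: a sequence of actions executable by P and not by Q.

b

P's transition system — 3 states:
  m0 = b.a.(0 + 0) has moves -b-> m1
  m1 = a.(0 + 0) has moves -a-> m2
  m2 = 0 + 0 has moves stopped
Q's transition system — 3 states:
  n0 = a.a.(0 + 0) has moves -a-> n1
  n1 = a.(0 + 0) has moves -a-> n2
  n2 = 0 + 0 has moves stopped
Trace ⟨b⟩ through P, begin at {m0}:
  step 1 (b): {m1}
  — P admits the full trace.
Trace ⟨b⟩ through Q, begin at {n0}:
  step 1 (b): no successor for Q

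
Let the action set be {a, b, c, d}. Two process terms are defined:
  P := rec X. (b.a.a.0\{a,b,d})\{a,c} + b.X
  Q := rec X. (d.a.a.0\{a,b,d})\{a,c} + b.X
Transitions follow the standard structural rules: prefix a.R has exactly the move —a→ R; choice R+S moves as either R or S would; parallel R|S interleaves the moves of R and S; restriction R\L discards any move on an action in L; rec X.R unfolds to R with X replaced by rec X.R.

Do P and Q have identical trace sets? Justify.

trace-distinct — witness ⟨d⟩

LTS(P): 2 reachable states
  m0 = rec X. (b.a.a.0\{a,b,d})\{a,c} + b.X | =b=> m0, =b=> m1
  m1 = (a.a.0\{a,b,d})\{a,c} | ∅
LTS(Q): 2 reachable states
  n0 = rec X. (d.a.a.0\{a,b,d})\{a,c} + b.X | =b=> n0, =d=> n1
  n1 = (a.a.0\{a,b,d})\{a,c} | ∅
Trace ⟨d⟩ through Q, begin at {n0}:
  [1] d ⇒ {n1}
  — Q admits the full trace.
Trace ⟨d⟩ through P, begin at {m0}:
  [1] d ⇒ ∅  — P cannot continue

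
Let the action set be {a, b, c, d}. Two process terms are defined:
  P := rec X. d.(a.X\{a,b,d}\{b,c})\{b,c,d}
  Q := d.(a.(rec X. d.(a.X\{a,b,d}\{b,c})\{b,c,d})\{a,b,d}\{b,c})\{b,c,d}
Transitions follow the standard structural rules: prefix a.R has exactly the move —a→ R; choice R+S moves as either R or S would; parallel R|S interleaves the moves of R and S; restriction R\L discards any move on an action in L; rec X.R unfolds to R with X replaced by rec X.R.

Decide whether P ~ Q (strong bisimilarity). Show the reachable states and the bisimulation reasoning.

P ~ Q

Reachable graph of P (3 states):
  p0 = rec X. d.(a.X\{a,b,d}\{b,c})\{b,c,d} has moves --d--▸ p1
  p1 = (a.(rec X. d.(a.X\{a,b,d}\{b,c})\{b,c,d})\{a,b,d}\{b,c})\{b,c,d} has moves --a--▸ p2
  p2 = (rec X. d.(a.X\{a,b,d}\{b,c})\{b,c,d})\{a,b,d}\{b,c}\{b,c,d} has moves (no moves)
Reachable graph of Q (3 states):
  q0 = d.(a.(rec X. d.(a.X\{a,b,d}\{b,c})\{b,c,d})\{a,b,d}\{b,c})\{b,c,d} has moves --d--▸ q1
  q1 = (a.(rec X. d.(a.X\{a,b,d}\{b,c})\{b,c,d})\{a,b,d}\{b,c})\{b,c,d} has moves --a--▸ q2
  q2 = (rec X. d.(a.X\{a,b,d}\{b,c})\{b,c,d})\{a,b,d}\{b,c}\{b,c,d} has moves (no moves)
Partition-refinement fixed point:
  B0 = {p0, q0}
  B1 = {p1, q1}
  B2 = {p2, q2}
p0 ∈ B0, q0 ∈ B0 → same block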